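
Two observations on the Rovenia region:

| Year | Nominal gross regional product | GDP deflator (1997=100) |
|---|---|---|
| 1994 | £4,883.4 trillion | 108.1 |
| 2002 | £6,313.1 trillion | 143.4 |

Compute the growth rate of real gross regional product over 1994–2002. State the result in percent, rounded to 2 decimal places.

-2.55%

Real gross regional product 1994 = 4883.4 / 1.081 = 4517.48.
Real gross regional product 2002 = 6313.1 / 1.434 = 4402.44.
Real growth = 4402.44 / 4517.48 − 1 = -0.0255.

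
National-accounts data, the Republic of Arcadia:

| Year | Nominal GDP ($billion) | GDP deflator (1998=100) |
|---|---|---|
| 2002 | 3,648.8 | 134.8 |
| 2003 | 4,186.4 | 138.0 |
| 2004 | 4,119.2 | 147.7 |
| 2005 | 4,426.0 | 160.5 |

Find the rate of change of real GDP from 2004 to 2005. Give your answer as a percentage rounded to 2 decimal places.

-1.12%

Real GDP 2004 = 4119.2/1.477 = 2788.90.
Real GDP 2005 = 4426.0/1.605 = 2757.63.
Change = 2757.63/2788.90 − 1 = -0.0112.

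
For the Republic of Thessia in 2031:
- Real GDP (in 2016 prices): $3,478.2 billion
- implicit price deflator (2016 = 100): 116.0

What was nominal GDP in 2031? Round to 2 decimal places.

Nominal GDP = Real × (implicit price deflator/100) = 3478.2 × 1.160 = 4034.71.

$4,034.71 billion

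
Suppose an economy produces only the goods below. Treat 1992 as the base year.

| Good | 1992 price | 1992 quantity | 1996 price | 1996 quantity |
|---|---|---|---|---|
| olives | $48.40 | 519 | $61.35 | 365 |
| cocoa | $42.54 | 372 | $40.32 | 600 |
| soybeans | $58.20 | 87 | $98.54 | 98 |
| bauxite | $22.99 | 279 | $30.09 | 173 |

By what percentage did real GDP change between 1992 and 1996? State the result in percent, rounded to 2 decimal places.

0.86%

Real GDP 1992 = Nominal GDP 1992 = 48.40·519 + 42.54·372 + 58.20·87 + 22.99·279 = 52422.09.
Real GDP 1996 (at 1992 prices) = 48.40·365 + 42.54·600 + 58.20·98 + 22.99·173 = 52870.87.
Real growth = 52870.87/52422.09 − 1 = 0.0086.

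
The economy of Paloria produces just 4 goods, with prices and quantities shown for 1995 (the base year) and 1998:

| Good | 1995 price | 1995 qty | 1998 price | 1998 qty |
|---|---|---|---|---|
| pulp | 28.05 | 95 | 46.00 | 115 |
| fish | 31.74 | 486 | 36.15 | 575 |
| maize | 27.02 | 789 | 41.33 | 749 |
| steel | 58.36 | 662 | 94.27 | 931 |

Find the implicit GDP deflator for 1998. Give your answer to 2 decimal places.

150.76

Nominal GDP 1998 = 46.00·115 + 36.15·575 + 41.33·749 + 94.27·931 = 144797.79.
Real GDP 1998 (at 1995 prices) = 28.05·115 + 31.74·575 + 27.02·749 + 58.36·931 = 96047.39.
Deflator = Nominal/Real × 100 = 144797.79/96047.39 × 100 = 150.757.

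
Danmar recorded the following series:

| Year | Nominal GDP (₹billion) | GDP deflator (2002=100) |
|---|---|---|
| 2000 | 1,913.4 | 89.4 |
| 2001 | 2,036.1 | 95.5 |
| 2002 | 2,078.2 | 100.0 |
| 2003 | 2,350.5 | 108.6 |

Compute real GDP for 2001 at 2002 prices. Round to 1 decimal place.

₹2,132.0 billion

Real GDP 2001 = 2036.1 / 0.955 = 2132.04.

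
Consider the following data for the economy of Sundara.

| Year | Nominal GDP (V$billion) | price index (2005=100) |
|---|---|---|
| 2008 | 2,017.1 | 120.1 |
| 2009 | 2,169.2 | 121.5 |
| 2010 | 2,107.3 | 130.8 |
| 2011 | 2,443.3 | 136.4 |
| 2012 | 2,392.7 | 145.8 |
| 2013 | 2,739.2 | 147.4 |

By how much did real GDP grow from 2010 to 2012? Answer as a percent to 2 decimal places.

1.86%

Real GDP 2010 = 2107.3/1.308 = 1611.09.
Real GDP 2012 = 2392.7/1.458 = 1641.08.
Change = 1641.08/1611.09 − 1 = 0.0186.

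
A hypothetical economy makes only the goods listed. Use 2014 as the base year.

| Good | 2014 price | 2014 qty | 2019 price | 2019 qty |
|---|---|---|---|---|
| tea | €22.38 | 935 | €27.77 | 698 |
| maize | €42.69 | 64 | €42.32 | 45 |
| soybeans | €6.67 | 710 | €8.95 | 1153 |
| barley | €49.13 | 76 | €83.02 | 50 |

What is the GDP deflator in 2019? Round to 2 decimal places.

Nominal GDP 2019 = 27.77·698 + 42.32·45 + 8.95·1153 + 83.02·50 = 35758.21.
Real GDP 2019 (at 2014 prices) = 22.38·698 + 42.69·45 + 6.67·1153 + 49.13·50 = 27689.30.
Deflator = Nominal/Real × 100 = 35758.21/27689.30 × 100 = 129.141.

129.14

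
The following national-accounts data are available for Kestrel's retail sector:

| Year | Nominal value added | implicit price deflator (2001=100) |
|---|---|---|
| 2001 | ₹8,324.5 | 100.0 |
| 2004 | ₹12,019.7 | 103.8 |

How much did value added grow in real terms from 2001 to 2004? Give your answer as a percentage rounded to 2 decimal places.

Deflate each year: 2001 → 8324.5/1.000 = 8324.50; 2004 → 12019.7/1.038 = 11579.67.
So real value added changed by 11579.67/8324.50 − 1 = 0.3910, i.e. 39.10%.

39.10%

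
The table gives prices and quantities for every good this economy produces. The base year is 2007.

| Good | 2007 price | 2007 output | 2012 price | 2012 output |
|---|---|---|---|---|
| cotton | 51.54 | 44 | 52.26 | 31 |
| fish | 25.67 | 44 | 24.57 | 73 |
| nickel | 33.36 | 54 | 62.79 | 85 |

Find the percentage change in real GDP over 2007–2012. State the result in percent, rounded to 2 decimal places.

21.32%

Real GDP 2007 = Nominal GDP 2007 = 51.54·44 + 25.67·44 + 33.36·54 = 5198.68.
Real GDP 2012 (at 2007 prices) = 51.54·31 + 25.67·73 + 33.36·85 = 6307.25.
Real growth = 6307.25/5198.68 − 1 = 0.2132.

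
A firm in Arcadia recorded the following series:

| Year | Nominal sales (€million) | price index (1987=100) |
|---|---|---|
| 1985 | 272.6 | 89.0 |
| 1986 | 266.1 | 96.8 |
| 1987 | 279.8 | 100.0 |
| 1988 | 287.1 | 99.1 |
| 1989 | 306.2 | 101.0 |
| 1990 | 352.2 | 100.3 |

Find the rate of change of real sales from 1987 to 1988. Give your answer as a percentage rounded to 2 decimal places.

Real sales 1987 = 279.8/1.000 = 279.80.
Real sales 1988 = 287.1/0.991 = 289.71.
Change = 289.71/279.80 − 1 = 0.0354.

3.54%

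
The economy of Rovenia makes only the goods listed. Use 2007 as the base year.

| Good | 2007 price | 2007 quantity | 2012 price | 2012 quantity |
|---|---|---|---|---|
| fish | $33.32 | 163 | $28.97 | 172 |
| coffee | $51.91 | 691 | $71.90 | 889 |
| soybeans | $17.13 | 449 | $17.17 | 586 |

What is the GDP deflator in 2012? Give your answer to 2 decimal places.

127.53

Nominal GDP 2012 = 28.97·172 + 71.90·889 + 17.17·586 = 78963.56.
Real GDP 2012 (at 2007 prices) = 33.32·172 + 51.91·889 + 17.13·586 = 61917.21.
Deflator = Nominal/Real × 100 = 78963.56/61917.21 × 100 = 127.531.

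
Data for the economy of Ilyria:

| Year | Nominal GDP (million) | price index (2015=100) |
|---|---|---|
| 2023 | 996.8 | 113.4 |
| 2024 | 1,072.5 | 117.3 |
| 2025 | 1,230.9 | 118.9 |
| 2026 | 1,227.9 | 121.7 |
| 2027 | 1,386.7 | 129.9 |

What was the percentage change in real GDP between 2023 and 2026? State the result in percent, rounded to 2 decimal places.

Real GDP 2023 = 996.8/1.134 = 879.01.
Real GDP 2026 = 1227.9/1.217 = 1008.96.
Change = 1008.96/879.01 − 1 = 0.1478.

14.78%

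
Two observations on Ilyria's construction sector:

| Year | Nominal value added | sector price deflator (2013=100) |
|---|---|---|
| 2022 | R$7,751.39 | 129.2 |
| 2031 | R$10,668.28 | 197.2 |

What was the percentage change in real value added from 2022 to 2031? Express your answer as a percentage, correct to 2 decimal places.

Deflate each year: 2022 → 7751.39/1.292 = 5999.53; 2031 → 10668.28/1.972 = 5409.88.
So real value added changed by 5409.88/5999.53 − 1 = -0.0983, i.e. -9.83%.

-9.83%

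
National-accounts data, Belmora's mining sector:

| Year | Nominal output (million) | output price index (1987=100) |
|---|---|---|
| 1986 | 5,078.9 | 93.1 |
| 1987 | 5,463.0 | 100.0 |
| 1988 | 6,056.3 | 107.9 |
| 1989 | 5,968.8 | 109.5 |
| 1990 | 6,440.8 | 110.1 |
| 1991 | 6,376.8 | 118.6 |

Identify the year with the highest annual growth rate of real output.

1987: real = 5463.0/1.000 = 5463.00; growth vs 1986 (5455.32) = 0.14%.
1988: real = 6056.3/1.079 = 5612.88; growth vs 1987 (5463.00) = 2.74%.
1989: real = 5968.8/1.095 = 5450.96; growth vs 1988 (5612.88) = -2.88%.
1990: real = 6440.8/1.101 = 5849.95; growth vs 1989 (5450.96) = 7.32%.
1991: real = 6376.8/1.186 = 5376.73; growth vs 1990 (5849.95) = -8.09%.

1990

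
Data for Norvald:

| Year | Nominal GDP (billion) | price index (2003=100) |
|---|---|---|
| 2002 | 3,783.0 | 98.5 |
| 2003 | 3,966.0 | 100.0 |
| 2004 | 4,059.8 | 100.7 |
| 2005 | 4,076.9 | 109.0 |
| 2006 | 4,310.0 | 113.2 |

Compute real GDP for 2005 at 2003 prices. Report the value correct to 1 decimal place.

3,740.3 billion

Real GDP 2005 = 4076.9 / 1.090 = 3740.28.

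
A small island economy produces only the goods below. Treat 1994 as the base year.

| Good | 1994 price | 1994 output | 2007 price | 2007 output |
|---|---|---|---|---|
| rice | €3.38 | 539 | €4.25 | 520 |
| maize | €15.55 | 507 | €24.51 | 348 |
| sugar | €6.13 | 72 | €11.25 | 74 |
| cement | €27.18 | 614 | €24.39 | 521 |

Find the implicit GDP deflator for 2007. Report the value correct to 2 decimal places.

Nominal GDP 2007 = 4.25·520 + 24.51·348 + 11.25·74 + 24.39·521 = 24279.17.
Real GDP 2007 (at 1994 prices) = 3.38·520 + 15.55·348 + 6.13·74 + 27.18·521 = 21783.40.
Deflator = Nominal/Real × 100 = 24279.17/21783.40 × 100 = 111.457.

111.46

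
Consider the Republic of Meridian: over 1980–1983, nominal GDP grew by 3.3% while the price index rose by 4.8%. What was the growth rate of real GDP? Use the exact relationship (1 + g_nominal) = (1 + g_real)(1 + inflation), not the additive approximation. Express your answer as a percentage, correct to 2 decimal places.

-1.43%

(1 + g_nom) = (1 + g_real)(1 + π), so g_real = 1.0330 / 1.0480 − 1 = -0.01431.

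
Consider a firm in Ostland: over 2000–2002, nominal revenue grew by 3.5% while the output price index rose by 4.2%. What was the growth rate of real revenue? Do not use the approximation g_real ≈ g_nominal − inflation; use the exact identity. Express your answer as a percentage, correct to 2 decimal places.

-0.67%

(1 + g_nom) = (1 + g_real)(1 + π), so g_real = 1.0350 / 1.0420 − 1 = -0.00672.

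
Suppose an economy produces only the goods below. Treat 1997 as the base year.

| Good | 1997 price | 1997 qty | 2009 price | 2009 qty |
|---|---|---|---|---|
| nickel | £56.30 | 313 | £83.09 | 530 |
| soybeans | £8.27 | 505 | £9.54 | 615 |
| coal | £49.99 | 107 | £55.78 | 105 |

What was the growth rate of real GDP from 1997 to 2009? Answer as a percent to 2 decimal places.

47.99%

Real GDP 1997 = Nominal GDP 1997 = 56.30·313 + 8.27·505 + 49.99·107 = 27147.18.
Real GDP 2009 (at 1997 prices) = 56.30·530 + 8.27·615 + 49.99·105 = 40174.00.
Real growth = 40174.00/27147.18 − 1 = 0.4799.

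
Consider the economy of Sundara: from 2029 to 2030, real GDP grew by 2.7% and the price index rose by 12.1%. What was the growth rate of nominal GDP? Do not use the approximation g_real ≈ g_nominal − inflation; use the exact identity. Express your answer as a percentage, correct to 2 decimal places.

(1 + g_nom) = (1 + g_real)(1 + π) = 1.0270 × 1.1210 = 1.15127.

15.13%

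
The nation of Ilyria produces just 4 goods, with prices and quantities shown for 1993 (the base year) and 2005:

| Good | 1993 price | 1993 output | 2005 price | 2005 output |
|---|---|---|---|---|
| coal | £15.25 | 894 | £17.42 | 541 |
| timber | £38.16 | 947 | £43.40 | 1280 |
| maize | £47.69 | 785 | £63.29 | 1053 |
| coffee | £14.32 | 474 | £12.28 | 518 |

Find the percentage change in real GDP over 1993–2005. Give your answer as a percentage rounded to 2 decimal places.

22.06%

Real GDP 1993 = Nominal GDP 1993 = 15.25·894 + 38.16·947 + 47.69·785 + 14.32·474 = 93995.35.
Real GDP 2005 (at 1993 prices) = 15.25·541 + 38.16·1280 + 47.69·1053 + 14.32·518 = 114730.38.
Real growth = 114730.38/93995.35 − 1 = 0.2206.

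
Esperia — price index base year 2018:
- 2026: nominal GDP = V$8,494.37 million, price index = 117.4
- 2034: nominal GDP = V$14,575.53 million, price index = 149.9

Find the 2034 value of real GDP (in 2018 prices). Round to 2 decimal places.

V$9,723.50 million

Real GDP = Nominal / (price index/100) = 14575.53 / 1.499 = 9723.50.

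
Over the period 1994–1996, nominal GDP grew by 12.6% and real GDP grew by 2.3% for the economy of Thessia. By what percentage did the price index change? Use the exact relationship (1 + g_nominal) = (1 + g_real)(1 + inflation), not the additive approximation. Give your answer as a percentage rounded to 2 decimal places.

10.07%

(1 + g_nom) = (1 + g_real)(1 + π), so π = 1.1260 / 1.0230 − 1 = 0.10068.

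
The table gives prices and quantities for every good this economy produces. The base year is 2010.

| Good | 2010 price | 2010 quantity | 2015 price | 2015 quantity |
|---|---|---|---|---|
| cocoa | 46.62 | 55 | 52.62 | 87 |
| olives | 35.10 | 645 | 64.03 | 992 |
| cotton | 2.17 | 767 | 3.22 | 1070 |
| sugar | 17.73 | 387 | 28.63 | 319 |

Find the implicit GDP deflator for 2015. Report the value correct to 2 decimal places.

Nominal GDP 2015 = 52.62·87 + 64.03·992 + 3.22·1070 + 28.63·319 = 80674.07.
Real GDP 2015 (at 2010 prices) = 46.62·87 + 35.10·992 + 2.17·1070 + 17.73·319 = 46852.91.
Deflator = Nominal/Real × 100 = 80674.07/46852.91 × 100 = 172.186.

172.19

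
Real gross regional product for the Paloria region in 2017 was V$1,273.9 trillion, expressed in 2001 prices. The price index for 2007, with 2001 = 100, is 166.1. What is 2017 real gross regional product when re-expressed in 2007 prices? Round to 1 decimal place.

Real gross regional product in 2007 prices = Real gross regional product in 2001 prices × (P_2007/P_2001) = 1273.9 × 1.661 = 2115.95.

V$2,115.9 trillion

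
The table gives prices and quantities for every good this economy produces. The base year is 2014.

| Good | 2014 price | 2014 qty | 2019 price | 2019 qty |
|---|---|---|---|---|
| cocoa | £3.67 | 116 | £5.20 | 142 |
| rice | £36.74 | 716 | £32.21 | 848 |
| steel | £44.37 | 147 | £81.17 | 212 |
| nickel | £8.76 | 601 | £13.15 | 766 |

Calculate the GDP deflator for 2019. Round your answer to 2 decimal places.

Nominal GDP 2019 = 5.20·142 + 32.21·848 + 81.17·212 + 13.15·766 = 55333.42.
Real GDP 2019 (at 2014 prices) = 3.67·142 + 36.74·848 + 44.37·212 + 8.76·766 = 47793.26.
Deflator = Nominal/Real × 100 = 55333.42/47793.26 × 100 = 115.777.

115.78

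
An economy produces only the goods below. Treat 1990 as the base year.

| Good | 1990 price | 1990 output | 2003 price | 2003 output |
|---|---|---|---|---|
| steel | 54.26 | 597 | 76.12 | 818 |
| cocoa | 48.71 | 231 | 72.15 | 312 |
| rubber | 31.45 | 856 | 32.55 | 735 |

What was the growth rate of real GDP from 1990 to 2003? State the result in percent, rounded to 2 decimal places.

Real GDP 1990 = Nominal GDP 1990 = 54.26·597 + 48.71·231 + 31.45·856 = 70566.43.
Real GDP 2003 (at 1990 prices) = 54.26·818 + 48.71·312 + 31.45·735 = 82697.95.
Real growth = 82697.95/70566.43 − 1 = 0.1719.

17.19%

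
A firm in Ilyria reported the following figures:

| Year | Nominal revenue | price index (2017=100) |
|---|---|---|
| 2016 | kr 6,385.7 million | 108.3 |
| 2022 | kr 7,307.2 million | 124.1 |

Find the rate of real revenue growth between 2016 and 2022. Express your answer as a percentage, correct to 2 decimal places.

-0.14%

Deflate each year: 2016 → 6385.7/1.083 = 5896.31; 2022 → 7307.2/1.241 = 5888.15.
So real revenue changed by 5888.15/5896.31 − 1 = -0.0014, i.e. -0.14%.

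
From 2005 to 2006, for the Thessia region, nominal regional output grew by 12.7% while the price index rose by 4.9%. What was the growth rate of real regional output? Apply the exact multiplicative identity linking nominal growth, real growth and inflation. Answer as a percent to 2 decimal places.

(1 + g_nom) = (1 + g_real)(1 + π), so g_real = 1.1270 / 1.0490 − 1 = 0.07436.

7.44%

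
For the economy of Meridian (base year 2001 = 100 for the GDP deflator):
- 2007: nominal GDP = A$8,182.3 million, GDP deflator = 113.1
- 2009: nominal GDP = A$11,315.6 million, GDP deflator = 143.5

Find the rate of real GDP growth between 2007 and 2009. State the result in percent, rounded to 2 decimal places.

9.00%

Real GDP 2007 = 8182.3 / 1.131 = 7234.57.
Real GDP 2009 = 11315.6 / 1.435 = 7885.44.
Real growth = 7885.44 / 7234.57 − 1 = 0.0900.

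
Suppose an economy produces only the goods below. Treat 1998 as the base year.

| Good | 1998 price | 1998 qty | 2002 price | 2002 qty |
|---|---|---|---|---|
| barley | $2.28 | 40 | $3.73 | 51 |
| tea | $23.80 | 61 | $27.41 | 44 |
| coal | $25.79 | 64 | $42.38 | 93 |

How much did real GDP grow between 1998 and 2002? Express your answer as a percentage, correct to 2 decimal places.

Real GDP 1998 = Nominal GDP 1998 = 2.28·40 + 23.80·61 + 25.79·64 = 3193.56.
Real GDP 2002 (at 1998 prices) = 2.28·51 + 23.80·44 + 25.79·93 = 3561.95.
Real growth = 3561.95/3193.56 − 1 = 0.1154.

11.54%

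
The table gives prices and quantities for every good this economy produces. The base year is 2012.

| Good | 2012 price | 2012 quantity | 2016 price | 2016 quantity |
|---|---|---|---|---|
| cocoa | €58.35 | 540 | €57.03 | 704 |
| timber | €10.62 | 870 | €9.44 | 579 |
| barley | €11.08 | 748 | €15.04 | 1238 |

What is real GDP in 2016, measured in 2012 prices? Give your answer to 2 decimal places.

€60944.42

Real GDP 2016 = Σ (p_2012 × q_2016) = 58.35·704 + 10.62·579 + 11.08·1238 = 60944.42.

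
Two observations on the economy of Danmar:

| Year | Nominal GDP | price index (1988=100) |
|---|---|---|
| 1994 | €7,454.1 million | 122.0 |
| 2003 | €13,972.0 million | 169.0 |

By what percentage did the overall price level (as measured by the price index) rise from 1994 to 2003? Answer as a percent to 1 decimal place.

38.5%

Price-level change = 169.0 / 122.0 − 1 = 0.3852.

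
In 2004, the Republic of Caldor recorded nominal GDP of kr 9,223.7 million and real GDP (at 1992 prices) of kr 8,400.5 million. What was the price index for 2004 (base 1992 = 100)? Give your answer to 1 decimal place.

109.8

price index = (Nominal / Real) × 100 = 9223.7 / 8400.5 × 100 = 109.80.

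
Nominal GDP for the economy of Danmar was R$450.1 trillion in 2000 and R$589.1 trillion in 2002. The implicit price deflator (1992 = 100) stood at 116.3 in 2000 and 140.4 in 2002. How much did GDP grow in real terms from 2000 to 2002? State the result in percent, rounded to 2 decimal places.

8.42%

Deflate each year: 2000 → 450.1/1.163 = 387.02; 2002 → 589.1/1.404 = 419.59.
So real GDP changed by 419.59/387.02 − 1 = 0.0842, i.e. 8.42%.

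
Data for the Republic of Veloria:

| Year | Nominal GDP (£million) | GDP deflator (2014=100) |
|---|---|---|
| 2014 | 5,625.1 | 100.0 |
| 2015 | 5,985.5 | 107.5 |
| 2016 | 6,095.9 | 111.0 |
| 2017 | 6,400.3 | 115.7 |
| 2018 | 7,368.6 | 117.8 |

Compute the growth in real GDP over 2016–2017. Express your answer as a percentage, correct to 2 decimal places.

0.73%

Real GDP 2016 = 6095.9/1.110 = 5491.80.
Real GDP 2017 = 6400.3/1.157 = 5531.81.
Change = 5531.81/5491.80 − 1 = 0.0073.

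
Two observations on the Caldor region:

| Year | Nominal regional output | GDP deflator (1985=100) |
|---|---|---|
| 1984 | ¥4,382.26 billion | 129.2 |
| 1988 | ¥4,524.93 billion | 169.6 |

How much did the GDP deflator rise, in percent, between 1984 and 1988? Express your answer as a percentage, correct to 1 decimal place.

31.3%

Price-level change = 169.6 / 129.2 − 1 = 0.3127.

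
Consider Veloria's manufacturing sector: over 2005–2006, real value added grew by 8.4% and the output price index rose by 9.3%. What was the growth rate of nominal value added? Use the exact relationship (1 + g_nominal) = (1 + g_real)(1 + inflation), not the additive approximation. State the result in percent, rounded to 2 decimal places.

(1 + g_nom) = (1 + g_real)(1 + π) = 1.0840 × 1.0930 = 1.18481.

18.48%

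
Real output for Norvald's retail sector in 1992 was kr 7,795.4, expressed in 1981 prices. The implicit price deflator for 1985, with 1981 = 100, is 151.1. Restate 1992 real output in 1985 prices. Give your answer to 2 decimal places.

Real output in 1985 prices = Real output in 1981 prices × (P_1985/P_1981) = 7795.4 × 1.511 = 11778.85.

kr 11,778.85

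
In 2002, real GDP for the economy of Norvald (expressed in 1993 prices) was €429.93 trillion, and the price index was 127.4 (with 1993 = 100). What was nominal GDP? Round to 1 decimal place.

€547.7 trillion

Nominal GDP = Real × (price index/100) = 429.93 × 1.274 = 547.73.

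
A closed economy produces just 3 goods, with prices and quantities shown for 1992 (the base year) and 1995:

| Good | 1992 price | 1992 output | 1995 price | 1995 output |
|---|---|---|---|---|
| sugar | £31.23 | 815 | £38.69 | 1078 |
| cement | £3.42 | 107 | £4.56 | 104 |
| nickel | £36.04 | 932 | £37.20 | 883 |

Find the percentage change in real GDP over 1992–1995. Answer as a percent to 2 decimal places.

Real GDP 1992 = Nominal GDP 1992 = 31.23·815 + 3.42·107 + 36.04·932 = 59407.67.
Real GDP 1995 (at 1992 prices) = 31.23·1078 + 3.42·104 + 36.04·883 = 65844.94.
Real growth = 65844.94/59407.67 − 1 = 0.1084.

10.84%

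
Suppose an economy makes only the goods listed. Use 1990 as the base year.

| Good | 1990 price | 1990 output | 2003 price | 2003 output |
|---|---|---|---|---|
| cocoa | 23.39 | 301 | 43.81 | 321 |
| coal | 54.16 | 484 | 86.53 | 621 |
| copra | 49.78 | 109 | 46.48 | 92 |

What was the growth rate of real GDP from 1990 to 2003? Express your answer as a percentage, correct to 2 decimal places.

18.20%

Real GDP 1990 = Nominal GDP 1990 = 23.39·301 + 54.16·484 + 49.78·109 = 38679.85.
Real GDP 2003 (at 1990 prices) = 23.39·321 + 54.16·621 + 49.78·92 = 45721.31.
Real growth = 45721.31/38679.85 − 1 = 0.1820.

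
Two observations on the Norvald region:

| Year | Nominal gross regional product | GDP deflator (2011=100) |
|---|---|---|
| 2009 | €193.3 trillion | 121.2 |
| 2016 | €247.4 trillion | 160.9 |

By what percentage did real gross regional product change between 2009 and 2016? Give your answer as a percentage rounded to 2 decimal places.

Real gross regional product 2009 = 193.3 / 1.212 = 159.49.
Real gross regional product 2016 = 247.4 / 1.609 = 153.76.
Real growth = 153.76 / 159.49 − 1 = -0.0359.

-3.59%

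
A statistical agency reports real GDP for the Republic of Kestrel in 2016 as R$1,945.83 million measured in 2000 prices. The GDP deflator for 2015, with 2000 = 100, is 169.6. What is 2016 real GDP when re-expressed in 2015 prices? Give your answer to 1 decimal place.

Real GDP in 2015 prices = Real GDP in 2000 prices × (P_2015/P_2000) = 1945.83 × 1.696 = 3300.13.

R$3,300.1 million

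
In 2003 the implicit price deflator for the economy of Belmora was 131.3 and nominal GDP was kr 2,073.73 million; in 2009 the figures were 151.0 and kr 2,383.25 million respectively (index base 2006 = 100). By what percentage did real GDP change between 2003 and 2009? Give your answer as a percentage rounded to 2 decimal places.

Deflate each year: 2003 → 2073.73/1.313 = 1579.38; 2009 → 2383.25/1.510 = 1578.31.
So real GDP changed by 1578.31/1579.38 − 1 = -0.0007, i.e. -0.07%.

-0.07%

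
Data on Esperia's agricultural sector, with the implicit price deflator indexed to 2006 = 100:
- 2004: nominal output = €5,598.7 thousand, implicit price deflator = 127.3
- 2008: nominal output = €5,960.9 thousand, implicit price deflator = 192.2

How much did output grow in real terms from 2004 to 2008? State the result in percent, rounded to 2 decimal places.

-29.48%

Real output 2004 = 5598.7 / 1.273 = 4398.04.
Real output 2008 = 5960.9 / 1.922 = 3101.40.
Real growth = 3101.40 / 4398.04 − 1 = -0.2948.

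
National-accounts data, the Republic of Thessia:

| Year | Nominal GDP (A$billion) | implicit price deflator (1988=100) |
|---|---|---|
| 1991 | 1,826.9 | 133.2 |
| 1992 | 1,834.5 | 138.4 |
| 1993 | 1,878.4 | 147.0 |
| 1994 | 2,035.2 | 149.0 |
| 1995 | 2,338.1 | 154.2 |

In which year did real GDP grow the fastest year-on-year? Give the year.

1995

1992: real = 1834.5/1.384 = 1325.51; growth vs 1991 (1371.55) = -3.36%.
1993: real = 1878.4/1.470 = 1277.82; growth vs 1992 (1325.51) = -3.60%.
1994: real = 2035.2/1.490 = 1365.91; growth vs 1993 (1277.82) = 6.89%.
1995: real = 2338.1/1.542 = 1516.28; growth vs 1994 (1365.91) = 11.01%.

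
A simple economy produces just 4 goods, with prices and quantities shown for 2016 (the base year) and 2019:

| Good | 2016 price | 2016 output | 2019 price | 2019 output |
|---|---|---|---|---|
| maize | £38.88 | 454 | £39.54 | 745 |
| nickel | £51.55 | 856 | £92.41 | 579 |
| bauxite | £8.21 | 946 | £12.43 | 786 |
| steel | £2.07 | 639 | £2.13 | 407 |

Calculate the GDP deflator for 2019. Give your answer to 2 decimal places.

Nominal GDP 2019 = 39.54·745 + 92.41·579 + 12.43·786 + 2.13·407 = 93599.58.
Real GDP 2019 (at 2016 prices) = 38.88·745 + 51.55·579 + 8.21·786 + 2.07·407 = 66108.60.
Deflator = Nominal/Real × 100 = 93599.58/66108.60 × 100 = 141.585.

141.58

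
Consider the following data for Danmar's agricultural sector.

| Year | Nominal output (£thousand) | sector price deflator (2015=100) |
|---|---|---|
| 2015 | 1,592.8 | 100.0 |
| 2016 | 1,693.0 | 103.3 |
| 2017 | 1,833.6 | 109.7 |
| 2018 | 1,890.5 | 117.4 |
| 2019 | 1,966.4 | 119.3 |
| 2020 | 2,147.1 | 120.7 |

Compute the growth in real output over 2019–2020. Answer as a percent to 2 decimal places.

7.92%

Real output 2019 = 1966.4/1.193 = 1648.28.
Real output 2020 = 2147.1/1.207 = 1778.87.
Change = 1778.87/1648.28 − 1 = 0.0792.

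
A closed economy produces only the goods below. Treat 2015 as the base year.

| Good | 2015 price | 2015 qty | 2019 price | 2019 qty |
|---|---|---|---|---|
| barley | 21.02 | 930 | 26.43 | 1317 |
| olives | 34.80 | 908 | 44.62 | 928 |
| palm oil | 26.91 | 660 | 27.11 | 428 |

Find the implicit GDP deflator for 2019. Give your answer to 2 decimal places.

Nominal GDP 2019 = 26.43·1317 + 44.62·928 + 27.11·428 = 87818.75.
Real GDP 2019 (at 2015 prices) = 21.02·1317 + 34.80·928 + 26.91·428 = 71495.22.
Deflator = Nominal/Real × 100 = 87818.75/71495.22 × 100 = 122.832.

122.83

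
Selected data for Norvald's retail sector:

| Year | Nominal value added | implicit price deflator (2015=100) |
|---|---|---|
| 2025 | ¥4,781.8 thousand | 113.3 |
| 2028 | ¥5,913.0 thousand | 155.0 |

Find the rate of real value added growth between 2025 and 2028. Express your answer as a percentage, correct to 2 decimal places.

Deflate each year: 2025 → 4781.8/1.133 = 4220.48; 2028 → 5913.0/1.550 = 3814.84.
So real value added changed by 3814.84/4220.48 − 1 = -0.0961, i.e. -9.61%.

-9.61%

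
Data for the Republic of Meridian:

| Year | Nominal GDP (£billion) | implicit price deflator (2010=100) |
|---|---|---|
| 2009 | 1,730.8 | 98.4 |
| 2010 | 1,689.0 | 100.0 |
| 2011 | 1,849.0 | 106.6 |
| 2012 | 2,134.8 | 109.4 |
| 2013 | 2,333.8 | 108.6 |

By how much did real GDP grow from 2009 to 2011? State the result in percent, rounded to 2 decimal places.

-1.39%

Real GDP 2009 = 1730.8/0.984 = 1758.94.
Real GDP 2011 = 1849.0/1.066 = 1734.52.
Change = 1734.52/1758.94 − 1 = -0.0139.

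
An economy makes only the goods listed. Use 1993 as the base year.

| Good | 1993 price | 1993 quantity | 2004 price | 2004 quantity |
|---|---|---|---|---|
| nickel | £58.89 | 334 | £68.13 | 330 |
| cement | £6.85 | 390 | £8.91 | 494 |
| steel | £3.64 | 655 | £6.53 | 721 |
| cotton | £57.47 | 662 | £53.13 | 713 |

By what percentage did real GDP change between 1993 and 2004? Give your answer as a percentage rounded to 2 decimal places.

Real GDP 1993 = Nominal GDP 1993 = 58.89·334 + 6.85·390 + 3.64·655 + 57.47·662 = 62770.10.
Real GDP 2004 (at 1993 prices) = 58.89·330 + 6.85·494 + 3.64·721 + 57.47·713 = 66418.15.
Real growth = 66418.15/62770.10 − 1 = 0.0581.

5.81%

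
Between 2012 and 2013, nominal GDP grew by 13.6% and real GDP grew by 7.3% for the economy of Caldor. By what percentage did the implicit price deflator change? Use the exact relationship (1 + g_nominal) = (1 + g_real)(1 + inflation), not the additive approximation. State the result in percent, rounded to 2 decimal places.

5.87%

(1 + g_nom) = (1 + g_real)(1 + π), so π = 1.1360 / 1.0730 − 1 = 0.05871.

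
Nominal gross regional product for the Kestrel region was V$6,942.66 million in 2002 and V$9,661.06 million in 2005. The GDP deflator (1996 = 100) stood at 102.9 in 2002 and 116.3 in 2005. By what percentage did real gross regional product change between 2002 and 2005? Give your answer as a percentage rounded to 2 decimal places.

23.12%

Deflate each year: 2002 → 6942.66/1.029 = 6747.00; 2005 → 9661.06/1.163 = 8307.02.
So real gross regional product changed by 8307.02/6747.00 − 1 = 0.2312, i.e. 23.12%.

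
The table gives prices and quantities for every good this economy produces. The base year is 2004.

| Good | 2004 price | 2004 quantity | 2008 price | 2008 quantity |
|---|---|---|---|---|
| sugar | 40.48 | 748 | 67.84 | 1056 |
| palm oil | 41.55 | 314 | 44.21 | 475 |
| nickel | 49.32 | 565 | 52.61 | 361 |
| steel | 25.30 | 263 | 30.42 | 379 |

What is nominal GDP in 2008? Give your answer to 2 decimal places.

123160.18

Nominal GDP 2008 = Σ (p_2008 × q_2008) = 67.84·1056 + 44.21·475 + 52.61·361 + 30.42·379 = 123160.18.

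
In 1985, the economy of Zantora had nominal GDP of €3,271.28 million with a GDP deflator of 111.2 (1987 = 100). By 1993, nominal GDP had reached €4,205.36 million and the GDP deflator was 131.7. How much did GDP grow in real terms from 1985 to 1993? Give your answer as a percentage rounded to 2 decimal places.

8.54%

Deflate each year: 1985 → 3271.28/1.112 = 2941.80; 1993 → 4205.36/1.317 = 3193.14.
So real GDP changed by 3193.14/2941.80 − 1 = 0.0854, i.e. 8.54%.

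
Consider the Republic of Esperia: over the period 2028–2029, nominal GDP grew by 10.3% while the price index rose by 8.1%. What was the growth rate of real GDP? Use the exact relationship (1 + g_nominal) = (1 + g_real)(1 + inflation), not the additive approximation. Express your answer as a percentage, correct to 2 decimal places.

2.04%

(1 + g_nom) = (1 + g_real)(1 + π), so g_real = 1.1030 / 1.0810 − 1 = 0.02035.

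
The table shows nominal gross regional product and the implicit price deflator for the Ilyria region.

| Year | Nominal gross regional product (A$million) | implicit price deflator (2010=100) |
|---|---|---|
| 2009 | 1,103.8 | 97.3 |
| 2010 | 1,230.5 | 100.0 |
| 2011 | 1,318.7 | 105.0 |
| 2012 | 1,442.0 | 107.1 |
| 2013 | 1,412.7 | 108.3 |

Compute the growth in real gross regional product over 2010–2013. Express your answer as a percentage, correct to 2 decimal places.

Real gross regional product 2010 = 1230.5/1.000 = 1230.50.
Real gross regional product 2013 = 1412.7/1.083 = 1304.43.
Change = 1304.43/1230.50 − 1 = 0.0601.

6.01%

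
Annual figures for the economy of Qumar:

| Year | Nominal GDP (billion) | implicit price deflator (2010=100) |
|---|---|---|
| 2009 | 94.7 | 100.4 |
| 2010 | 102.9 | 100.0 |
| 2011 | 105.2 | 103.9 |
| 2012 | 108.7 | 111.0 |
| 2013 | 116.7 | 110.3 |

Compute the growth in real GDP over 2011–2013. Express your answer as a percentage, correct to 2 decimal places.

Real GDP 2011 = 105.2/1.039 = 101.25.
Real GDP 2013 = 116.7/1.103 = 105.80.
Change = 105.80/101.25 − 1 = 0.0449.

4.49%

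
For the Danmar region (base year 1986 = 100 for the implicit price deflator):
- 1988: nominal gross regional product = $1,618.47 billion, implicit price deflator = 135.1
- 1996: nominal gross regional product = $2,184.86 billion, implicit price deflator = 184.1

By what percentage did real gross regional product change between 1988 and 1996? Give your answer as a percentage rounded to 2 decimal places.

-0.93%

Real gross regional product 1988 = 1618.47 / 1.351 = 1197.98.
Real gross regional product 1996 = 2184.86 / 1.841 = 1186.78.
Real growth = 1186.78 / 1197.98 − 1 = -0.0093.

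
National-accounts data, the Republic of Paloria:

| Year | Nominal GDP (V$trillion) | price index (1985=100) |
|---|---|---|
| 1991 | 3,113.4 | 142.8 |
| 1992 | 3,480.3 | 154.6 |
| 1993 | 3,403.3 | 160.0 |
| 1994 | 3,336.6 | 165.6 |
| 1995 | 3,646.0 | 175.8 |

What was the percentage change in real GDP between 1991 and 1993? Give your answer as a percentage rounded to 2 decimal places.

Real GDP 1991 = 3113.4/1.428 = 2180.25.
Real GDP 1993 = 3403.3/1.600 = 2127.06.
Change = 2127.06/2180.25 − 1 = -0.0244.

-2.44%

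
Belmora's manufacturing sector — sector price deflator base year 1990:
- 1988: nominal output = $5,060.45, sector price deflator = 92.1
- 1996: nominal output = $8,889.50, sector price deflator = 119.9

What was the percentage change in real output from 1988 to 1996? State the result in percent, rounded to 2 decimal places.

34.94%

Deflate each year: 1988 → 5060.45/0.921 = 5494.52; 1996 → 8889.50/1.199 = 7414.10.
So real output changed by 7414.10/5494.52 − 1 = 0.3494, i.e. 34.94%.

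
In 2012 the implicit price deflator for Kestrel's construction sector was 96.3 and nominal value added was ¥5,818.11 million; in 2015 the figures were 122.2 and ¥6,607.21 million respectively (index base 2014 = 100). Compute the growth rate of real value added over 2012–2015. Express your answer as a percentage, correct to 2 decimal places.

-10.51%

Real value added 2012 = 5818.11 / 0.963 = 6041.65.
Real value added 2015 = 6607.21 / 1.222 = 5406.88.
Real growth = 5406.88 / 6041.65 − 1 = -0.1051.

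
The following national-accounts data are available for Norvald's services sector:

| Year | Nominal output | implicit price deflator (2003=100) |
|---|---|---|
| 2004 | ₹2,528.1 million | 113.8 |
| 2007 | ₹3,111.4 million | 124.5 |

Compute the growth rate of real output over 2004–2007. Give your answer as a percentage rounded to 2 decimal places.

Deflate each year: 2004 → 2528.1/1.138 = 2221.53; 2007 → 3111.4/1.245 = 2499.12.
So real output changed by 2499.12/2221.53 − 1 = 0.1250, i.e. 12.50%.

12.50%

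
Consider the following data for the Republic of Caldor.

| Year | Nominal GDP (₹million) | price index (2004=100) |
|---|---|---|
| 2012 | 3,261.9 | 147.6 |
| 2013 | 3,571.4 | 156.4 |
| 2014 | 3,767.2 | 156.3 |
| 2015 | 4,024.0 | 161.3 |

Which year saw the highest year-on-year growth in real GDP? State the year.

2014

2013: real = 3571.4/1.564 = 2283.50; growth vs 2012 (2209.96) = 3.33%.
2014: real = 3767.2/1.563 = 2410.24; growth vs 2013 (2283.50) = 5.55%.
2015: real = 4024.0/1.613 = 2494.73; growth vs 2014 (2410.24) = 3.51%.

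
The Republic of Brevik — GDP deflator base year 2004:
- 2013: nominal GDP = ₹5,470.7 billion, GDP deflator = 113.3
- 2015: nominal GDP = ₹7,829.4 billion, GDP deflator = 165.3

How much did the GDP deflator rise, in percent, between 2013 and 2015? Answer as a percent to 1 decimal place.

Price-level change = 165.3 / 113.3 − 1 = 0.4590.

45.9%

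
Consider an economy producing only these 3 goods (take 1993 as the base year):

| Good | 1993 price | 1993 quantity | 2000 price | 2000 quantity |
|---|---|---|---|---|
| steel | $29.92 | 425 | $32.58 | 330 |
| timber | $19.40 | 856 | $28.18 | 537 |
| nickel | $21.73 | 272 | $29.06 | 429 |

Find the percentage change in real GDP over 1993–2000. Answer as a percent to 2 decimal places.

-15.95%

Real GDP 1993 = Nominal GDP 1993 = 29.92·425 + 19.40·856 + 21.73·272 = 35232.96.
Real GDP 2000 (at 1993 prices) = 29.92·330 + 19.40·537 + 21.73·429 = 29613.57.
Real growth = 29613.57/35232.96 − 1 = -0.1595.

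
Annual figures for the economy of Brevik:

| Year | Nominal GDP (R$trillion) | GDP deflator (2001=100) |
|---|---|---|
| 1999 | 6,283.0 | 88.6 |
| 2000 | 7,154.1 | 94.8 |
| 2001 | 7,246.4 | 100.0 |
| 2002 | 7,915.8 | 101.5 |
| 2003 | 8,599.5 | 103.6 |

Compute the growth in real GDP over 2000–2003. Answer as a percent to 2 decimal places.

9.99%

Real GDP 2000 = 7154.1/0.948 = 7546.52.
Real GDP 2003 = 8599.5/1.036 = 8300.68.
Change = 8300.68/7546.52 − 1 = 0.0999.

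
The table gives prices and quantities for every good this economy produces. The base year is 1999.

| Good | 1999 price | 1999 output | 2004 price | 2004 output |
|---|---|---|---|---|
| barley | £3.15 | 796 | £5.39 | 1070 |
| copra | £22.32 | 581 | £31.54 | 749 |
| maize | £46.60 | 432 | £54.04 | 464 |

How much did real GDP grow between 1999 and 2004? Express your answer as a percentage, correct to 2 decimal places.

17.14%

Real GDP 1999 = Nominal GDP 1999 = 3.15·796 + 22.32·581 + 46.60·432 = 35606.52.
Real GDP 2004 (at 1999 prices) = 3.15·1070 + 22.32·749 + 46.60·464 = 41710.58.
Real growth = 41710.58/35606.52 − 1 = 0.1714.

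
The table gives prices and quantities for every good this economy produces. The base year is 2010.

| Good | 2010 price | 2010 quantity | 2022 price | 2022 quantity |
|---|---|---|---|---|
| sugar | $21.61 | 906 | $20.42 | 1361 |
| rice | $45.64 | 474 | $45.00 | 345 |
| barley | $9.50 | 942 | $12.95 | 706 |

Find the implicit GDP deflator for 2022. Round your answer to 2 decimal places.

Nominal GDP 2022 = 20.42·1361 + 45.00·345 + 12.95·706 = 52459.32.
Real GDP 2022 (at 2010 prices) = 21.61·1361 + 45.64·345 + 9.50·706 = 51864.01.
Deflator = Nominal/Real × 100 = 52459.32/51864.01 × 100 = 101.148.

101.15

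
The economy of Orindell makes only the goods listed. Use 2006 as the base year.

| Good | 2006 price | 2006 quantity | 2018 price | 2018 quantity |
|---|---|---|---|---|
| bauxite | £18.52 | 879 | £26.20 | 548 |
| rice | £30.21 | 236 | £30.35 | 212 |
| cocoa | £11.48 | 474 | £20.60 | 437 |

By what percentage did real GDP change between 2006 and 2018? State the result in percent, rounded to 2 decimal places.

-25.23%

Real GDP 2006 = Nominal GDP 2006 = 18.52·879 + 30.21·236 + 11.48·474 = 28850.16.
Real GDP 2018 (at 2006 prices) = 18.52·548 + 30.21·212 + 11.48·437 = 21570.24.
Real growth = 21570.24/28850.16 − 1 = -0.2523.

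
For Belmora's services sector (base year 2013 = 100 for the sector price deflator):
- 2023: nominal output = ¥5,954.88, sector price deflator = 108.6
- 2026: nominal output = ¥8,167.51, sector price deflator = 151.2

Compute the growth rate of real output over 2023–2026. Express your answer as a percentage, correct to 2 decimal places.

Deflate each year: 2023 → 5954.88/1.086 = 5483.31; 2026 → 8167.51/1.512 = 5401.79.
So real output changed by 5401.79/5483.31 − 1 = -0.0149, i.e. -1.49%.

-1.49%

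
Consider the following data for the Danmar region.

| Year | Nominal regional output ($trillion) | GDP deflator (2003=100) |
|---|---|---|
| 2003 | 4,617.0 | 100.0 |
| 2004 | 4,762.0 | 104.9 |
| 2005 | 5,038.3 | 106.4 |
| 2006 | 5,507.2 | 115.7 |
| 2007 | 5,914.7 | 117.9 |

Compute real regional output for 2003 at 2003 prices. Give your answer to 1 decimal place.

Real regional output 2003 = 4617.0 / 1.000 = 4617.00.

$4,617.0 trillion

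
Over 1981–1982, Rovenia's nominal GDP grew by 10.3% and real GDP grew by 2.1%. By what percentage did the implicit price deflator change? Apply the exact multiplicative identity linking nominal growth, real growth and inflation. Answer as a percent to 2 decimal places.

8.03%

(1 + g_nom) = (1 + g_real)(1 + π), so π = 1.1030 / 1.0210 − 1 = 0.08031.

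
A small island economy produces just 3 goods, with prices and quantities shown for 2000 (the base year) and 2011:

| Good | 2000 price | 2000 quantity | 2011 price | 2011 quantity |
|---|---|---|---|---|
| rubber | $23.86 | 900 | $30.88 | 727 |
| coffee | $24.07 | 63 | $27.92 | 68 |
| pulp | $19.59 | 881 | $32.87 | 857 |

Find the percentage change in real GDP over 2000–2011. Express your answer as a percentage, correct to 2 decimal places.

-11.12%

Real GDP 2000 = Nominal GDP 2000 = 23.86·900 + 24.07·63 + 19.59·881 = 40249.20.
Real GDP 2011 (at 2000 prices) = 23.86·727 + 24.07·68 + 19.59·857 = 35771.61.
Real growth = 35771.61/40249.20 − 1 = -0.1112.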